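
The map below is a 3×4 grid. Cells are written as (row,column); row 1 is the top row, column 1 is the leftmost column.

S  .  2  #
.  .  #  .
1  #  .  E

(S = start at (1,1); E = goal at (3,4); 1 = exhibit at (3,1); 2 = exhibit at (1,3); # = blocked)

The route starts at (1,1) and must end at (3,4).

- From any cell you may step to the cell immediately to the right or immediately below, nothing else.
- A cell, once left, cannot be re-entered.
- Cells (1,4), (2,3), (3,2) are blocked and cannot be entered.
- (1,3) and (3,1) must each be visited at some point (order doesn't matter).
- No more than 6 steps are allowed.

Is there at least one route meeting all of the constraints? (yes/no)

(3,1) is below but to the left of (1,3): going (1,3) → (3,1) would need a leftward move and (3,1) → (1,3) an upward move, so no right/down-only route can visit both required cells.

no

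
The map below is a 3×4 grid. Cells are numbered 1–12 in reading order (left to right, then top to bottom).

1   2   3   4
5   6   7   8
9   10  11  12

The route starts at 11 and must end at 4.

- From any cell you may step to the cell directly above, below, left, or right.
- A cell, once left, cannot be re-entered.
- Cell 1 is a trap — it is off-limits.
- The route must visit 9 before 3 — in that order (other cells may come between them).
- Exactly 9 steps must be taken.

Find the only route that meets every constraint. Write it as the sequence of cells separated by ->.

11 -> 10 -> 9 -> 5 -> 6 -> 2 -> 3 -> 7 -> 8 -> 4

The waypoints must appear in the order 9, 3, with no cell reused.
Route from 11: left 2 to 9, up 1 to 5, right 1 to 6, up 1 to 2, right 1 to 3, down 1 to 7, right 1 to 8, up 1 to 4 — 9 moves in all.
Check: order respected (9 at step 2, 3 at step 6); 9 moves as required.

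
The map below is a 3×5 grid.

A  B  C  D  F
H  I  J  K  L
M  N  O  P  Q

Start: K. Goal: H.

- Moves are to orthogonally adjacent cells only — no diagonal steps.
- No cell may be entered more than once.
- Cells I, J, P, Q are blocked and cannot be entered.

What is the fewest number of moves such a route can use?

5

The Manhattan distance from K to H is |2−2| + |4−1| = 3, so at least 3 moves are needed.
That bound ignores the blocked cells. Measuring each leg by the fewest moves that actually steer around them (K→H: 5) raises the lower bound to 5.
A route of 5 moves exists: K → D → C → B → A → H.
Since 5 matches that lower bound, it is optimal.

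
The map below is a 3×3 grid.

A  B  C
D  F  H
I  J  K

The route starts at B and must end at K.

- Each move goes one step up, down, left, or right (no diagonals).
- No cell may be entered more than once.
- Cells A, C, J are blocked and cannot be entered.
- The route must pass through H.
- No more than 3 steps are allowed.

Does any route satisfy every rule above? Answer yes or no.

yes

One route that works: B → F → H → K.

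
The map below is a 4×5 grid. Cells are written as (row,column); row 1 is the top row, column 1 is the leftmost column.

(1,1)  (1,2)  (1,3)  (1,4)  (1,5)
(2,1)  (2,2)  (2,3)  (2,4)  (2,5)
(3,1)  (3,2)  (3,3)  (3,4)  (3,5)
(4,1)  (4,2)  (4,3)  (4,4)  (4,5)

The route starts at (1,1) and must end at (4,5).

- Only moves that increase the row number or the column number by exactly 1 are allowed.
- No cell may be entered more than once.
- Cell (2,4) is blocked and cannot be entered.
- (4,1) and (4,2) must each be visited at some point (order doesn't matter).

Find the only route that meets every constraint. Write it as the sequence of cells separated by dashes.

Moves only go right or down, so the column and row indices never decrease.
Route from (1,1): 3× down (reaching (4,1)), 4× right (reaching (4,5)) — 7 moves in all.
Check: all required cells visited.

(1,1) - (2,1) - (3,1) - (4,1) - (4,2) - (4,3) - (4,4) - (4,5)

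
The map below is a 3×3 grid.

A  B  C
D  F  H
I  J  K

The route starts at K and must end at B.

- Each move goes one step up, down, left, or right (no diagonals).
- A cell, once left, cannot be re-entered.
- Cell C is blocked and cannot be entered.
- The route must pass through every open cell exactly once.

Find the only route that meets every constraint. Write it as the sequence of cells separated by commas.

Need to visit all 8 open cells exactly once, starting at K and ending at B.
Route from K: up to H, left to F, down to J, left to I, 2× up (reaching A), right to B — 7 moves in all.
Check: all 8 open cells covered.

K, H, F, J, I, D, A, B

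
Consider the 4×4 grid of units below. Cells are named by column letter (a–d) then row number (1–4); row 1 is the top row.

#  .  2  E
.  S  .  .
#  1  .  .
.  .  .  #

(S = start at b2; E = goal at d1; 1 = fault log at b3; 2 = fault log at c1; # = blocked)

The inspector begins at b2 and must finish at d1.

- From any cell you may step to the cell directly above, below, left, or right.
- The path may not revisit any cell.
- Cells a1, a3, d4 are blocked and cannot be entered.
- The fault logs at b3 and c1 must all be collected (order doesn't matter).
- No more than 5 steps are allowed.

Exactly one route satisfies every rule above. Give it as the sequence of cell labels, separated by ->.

The 5-move cap with required stops at b3, c1 leaves no slack for detours.
Route from b2: down 1 to b3, right 1 to c3, up 2 to c1, right 1 to d1 — 5 moves in all.
Check: all required cells visited; 5 ≤ 5 moves.

b2 -> b3 -> c3 -> c2 -> c1 -> d1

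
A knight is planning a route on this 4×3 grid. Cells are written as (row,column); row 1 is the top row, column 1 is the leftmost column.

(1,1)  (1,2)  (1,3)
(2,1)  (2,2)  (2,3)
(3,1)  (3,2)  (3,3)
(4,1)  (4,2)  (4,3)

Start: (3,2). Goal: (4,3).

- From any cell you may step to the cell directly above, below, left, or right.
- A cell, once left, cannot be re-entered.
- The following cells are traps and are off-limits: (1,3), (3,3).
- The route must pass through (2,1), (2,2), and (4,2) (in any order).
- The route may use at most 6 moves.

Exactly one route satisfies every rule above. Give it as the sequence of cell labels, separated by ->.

The 6-move cap with required stops at (2,1), (2,2), (4,2) leaves no slack for detours.
Route from (3,2): up to (2,2), left to (2,1), 2× down (reaching (4,1)), 2× right (reaching (4,3)) — 6 moves in all.
Check: all required cells visited; 6 ≤ 6 moves.

(3,2) -> (2,2) -> (2,1) -> (3,1) -> (4,1) -> (4,2) -> (4,3)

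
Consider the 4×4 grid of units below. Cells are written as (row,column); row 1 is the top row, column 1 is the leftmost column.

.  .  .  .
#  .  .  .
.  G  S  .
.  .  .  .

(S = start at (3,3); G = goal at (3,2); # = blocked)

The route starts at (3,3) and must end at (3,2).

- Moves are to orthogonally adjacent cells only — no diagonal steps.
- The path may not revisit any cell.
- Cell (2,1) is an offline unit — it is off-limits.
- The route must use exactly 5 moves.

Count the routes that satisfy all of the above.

4

Need simple routes of exactly 5 moves from (3,3) to (3,2) (Manhattan distance 1, so 2 moves are spent on a detour and 2 undoing it).
Enumerating: (3,3) (2,3) (1,3) (1,2) (2,2) (3,2) | (3,3) (4,3) (4,2) (4,1) (3,1) (3,2) | (3,3) (3,4) (2,4) (2,3) (2,2) (3,2) | (3,3) (3,4) (4,4) (4,3) (4,2) (3,2).
That gives 4 routes.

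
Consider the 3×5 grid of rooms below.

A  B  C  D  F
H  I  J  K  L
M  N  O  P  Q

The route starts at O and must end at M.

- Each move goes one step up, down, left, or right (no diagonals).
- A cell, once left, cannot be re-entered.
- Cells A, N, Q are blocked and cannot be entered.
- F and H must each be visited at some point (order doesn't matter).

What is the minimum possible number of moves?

Any route passes through F and H in some order between O and M. Summing Manhattan distances along each leg and taking the cheapest ordering (O → F → H → M) gives a lower bound of 4 + 5 + 1 = 10 moves.
A route of 10 moves achieves this: O → J → K → L → F → D → C → B → I → H → M.
Since 10 matches the lower bound, it is optimal.

10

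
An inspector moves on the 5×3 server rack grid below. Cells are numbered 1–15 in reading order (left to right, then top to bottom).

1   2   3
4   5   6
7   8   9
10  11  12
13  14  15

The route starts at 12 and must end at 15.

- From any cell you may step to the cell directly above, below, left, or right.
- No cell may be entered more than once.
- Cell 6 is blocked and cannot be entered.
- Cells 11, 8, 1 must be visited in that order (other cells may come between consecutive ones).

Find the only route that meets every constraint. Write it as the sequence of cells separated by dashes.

12 - 11 - 8 - 5 - 2 - 1 - 4 - 7 - 10 - 13 - 14 - 15

The waypoints must appear in the order 11, 8, 1, with no cell reused.
Route from 12: left to 11, 3× up (reaching 2), left to 1, 4× down (reaching 13), 2× right (reaching 15) — 11 moves in all.
Check: order respected (11 at step 1, 8 at step 2, 1 at step 5).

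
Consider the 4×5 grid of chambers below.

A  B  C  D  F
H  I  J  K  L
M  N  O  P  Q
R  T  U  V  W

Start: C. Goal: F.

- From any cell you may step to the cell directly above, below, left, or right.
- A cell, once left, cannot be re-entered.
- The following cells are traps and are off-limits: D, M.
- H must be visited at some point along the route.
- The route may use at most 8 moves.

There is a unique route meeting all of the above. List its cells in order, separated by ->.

C -> B -> A -> H -> I -> J -> K -> L -> F

Any route must reach H and still end at F within 8 moves, so the order of the required stops is forced.
Route from C: left 2 to A, down 1 to H, right 4 to L, up 1 to F — 8 moves in all.
Check: all required cells visited; 8 ≤ 8 moves.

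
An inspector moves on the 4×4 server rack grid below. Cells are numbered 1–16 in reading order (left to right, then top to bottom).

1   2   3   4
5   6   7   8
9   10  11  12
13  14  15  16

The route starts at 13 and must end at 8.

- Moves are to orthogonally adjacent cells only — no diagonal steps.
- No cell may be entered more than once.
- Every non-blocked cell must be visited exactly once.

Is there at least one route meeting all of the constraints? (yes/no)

One route that works: 13 → 9 → 5 → 1 → 2 → 6 → 10 → 14 → 15 → 16 → 12 → 11 → 7 → 3 → 4 → 8.

yes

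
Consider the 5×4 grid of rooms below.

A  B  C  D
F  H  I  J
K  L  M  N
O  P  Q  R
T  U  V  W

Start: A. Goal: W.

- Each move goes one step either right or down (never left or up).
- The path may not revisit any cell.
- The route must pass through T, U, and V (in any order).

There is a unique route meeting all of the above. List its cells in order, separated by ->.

A -> F -> K -> O -> T -> U -> V -> W

Moves only go right or down, so the column and row indices never decrease.
Route from A: 4× down (reaching T), 3× right (reaching W) — 7 moves in all.
Check: all required cells visited.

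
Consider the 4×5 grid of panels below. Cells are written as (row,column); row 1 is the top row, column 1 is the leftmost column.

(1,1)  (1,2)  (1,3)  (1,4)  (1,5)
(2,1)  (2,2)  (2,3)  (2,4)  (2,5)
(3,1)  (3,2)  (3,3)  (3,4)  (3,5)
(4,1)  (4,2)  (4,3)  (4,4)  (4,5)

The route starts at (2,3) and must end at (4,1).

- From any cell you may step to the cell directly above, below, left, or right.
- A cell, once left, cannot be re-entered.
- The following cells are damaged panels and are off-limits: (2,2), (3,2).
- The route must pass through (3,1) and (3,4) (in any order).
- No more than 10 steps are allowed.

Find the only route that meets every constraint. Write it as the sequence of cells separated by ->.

(2,3) -> (3,3) -> (3,4) -> (2,4) -> (1,4) -> (1,3) -> (1,2) -> (1,1) -> (2,1) -> (3,1) -> (4,1)

The 10-move cap with required stops at (3,1), (3,4) leaves no slack for detours.
Route from (2,3): down 1 to (3,3), right 1 to (3,4), up 2 to (1,4), left 3 to (1,1), down 3 to (4,1) — 10 moves in all.
Check: all required cells visited; 10 ≤ 10 moves.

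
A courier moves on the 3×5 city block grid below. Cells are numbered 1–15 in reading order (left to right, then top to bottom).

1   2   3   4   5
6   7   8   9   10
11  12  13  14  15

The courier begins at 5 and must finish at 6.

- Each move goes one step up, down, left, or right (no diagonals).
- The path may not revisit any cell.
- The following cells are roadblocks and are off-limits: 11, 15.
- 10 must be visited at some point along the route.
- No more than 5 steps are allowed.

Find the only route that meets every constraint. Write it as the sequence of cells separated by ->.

5 -> 10 -> 9 -> 8 -> 7 -> 6

The budget equals the shortest possible length, so every move has to be on a shortest route through the required cells.
Route from 5: down to 10, 4× left (reaching 6) — 5 moves in all.
Check: all required cells visited; 5 ≤ 5 moves.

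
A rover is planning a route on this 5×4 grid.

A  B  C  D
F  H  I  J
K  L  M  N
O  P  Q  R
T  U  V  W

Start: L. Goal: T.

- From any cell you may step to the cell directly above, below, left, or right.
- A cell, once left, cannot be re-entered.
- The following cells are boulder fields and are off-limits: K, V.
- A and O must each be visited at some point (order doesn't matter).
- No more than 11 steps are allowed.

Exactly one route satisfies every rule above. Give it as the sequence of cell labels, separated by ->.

Any route must reach A and O and still end at T within 11 moves, so the order of the required stops is forced.
Route from L: up to H, left to F, up to A, 2× right (reaching C), 3× down (reaching Q), 2× left (reaching O), down to T — 11 moves in all.
Check: all required cells visited; 11 ≤ 11 moves.

L -> H -> F -> A -> B -> C -> I -> M -> Q -> P -> O -> T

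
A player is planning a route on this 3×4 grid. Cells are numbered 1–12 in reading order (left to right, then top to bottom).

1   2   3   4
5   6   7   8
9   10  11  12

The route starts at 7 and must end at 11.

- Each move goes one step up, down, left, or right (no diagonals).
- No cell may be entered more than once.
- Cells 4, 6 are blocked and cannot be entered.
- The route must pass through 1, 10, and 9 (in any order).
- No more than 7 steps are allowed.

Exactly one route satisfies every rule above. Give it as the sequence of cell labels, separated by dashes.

Any route must reach 1, 10, and 9 and still end at 11 within 7 moves, so the order of the required stops is forced.
Route from 7: up 1 to 3, left 2 to 1, down 2 to 9, right 2 to 11 — 7 moves in all.
Check: all required cells visited; 7 ≤ 7 moves.

7 - 3 - 2 - 1 - 5 - 9 - 10 - 11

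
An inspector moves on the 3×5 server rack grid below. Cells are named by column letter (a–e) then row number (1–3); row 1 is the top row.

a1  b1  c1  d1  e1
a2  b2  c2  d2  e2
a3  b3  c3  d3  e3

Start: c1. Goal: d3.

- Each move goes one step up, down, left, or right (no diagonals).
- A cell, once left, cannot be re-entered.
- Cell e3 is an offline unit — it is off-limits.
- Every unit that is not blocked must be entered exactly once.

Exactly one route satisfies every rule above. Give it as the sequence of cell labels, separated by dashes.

c1 - d1 - e1 - e2 - d2 - c2 - b2 - b1 - a1 - a2 - a3 - b3 - c3 - d3

Need to visit all 14 open cells exactly once, starting at c1 and ending at d3.
Route from c1: 2× right (reaching e1), down to e2, 3× left (reaching b2), up to b1, left to a1, 2× down (reaching a3), 3× right (reaching d3) — 13 moves in all.
Check: all 14 open cells covered.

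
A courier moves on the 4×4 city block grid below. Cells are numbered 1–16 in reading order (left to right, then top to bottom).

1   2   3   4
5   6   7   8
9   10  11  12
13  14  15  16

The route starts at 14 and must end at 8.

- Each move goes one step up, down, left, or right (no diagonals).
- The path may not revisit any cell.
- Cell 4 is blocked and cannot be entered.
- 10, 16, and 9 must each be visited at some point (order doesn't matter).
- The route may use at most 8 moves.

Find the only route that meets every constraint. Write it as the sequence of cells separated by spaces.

14 13 9 10 11 15 16 12 8

The budget equals the shortest possible length, so every move has to be on a shortest route through the required cells.
Route from 14: left 1 to 13, up 1 to 9, right 2 to 11, down 1 to 15, right 1 to 16, up 2 to 8 — 8 moves in all.
Check: all required cells visited; 8 ≤ 8 moves.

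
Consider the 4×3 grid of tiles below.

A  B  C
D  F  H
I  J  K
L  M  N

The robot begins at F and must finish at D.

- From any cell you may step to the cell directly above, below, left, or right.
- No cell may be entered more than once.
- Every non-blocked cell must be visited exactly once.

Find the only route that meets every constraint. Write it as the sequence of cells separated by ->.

F -> J -> I -> L -> M -> N -> K -> H -> C -> B -> A -> D

Need to visit all 12 open cells exactly once, starting at F and ending at D.
Cell A has only two open neighbours (D and B), so the path must pass straight through it: one of those is the cell it's entered from and the other is where it exits.
Route from F: down 1 to J, left 1 to I, down 1 to L, right 2 to N, up 3 to C, left 2 to A, down 1 to D — 11 moves in all.
Check: all 12 open cells covered.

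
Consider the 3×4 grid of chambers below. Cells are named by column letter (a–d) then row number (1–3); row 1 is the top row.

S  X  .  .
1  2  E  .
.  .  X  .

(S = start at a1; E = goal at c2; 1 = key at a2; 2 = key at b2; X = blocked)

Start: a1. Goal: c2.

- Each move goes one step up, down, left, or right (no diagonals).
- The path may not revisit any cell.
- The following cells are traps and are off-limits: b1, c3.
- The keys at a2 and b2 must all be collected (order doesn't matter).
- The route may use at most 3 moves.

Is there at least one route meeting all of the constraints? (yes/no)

One route that works: a1 → a2 → b2 → c2.

yes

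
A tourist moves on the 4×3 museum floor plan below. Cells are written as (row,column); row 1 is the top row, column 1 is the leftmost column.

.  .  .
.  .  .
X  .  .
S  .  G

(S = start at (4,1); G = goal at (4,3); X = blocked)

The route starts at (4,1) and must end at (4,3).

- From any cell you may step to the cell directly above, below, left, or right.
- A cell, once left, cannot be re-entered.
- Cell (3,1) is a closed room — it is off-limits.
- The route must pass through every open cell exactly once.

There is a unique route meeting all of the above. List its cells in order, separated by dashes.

(4,1) - (4,2) - (3,2) - (2,2) - (2,1) - (1,1) - (1,2) - (1,3) - (2,3) - (3,3) - (4,3)

Need to visit all 11 open cells exactly once, starting at (4,1) and ending at (4,3).
Cell (2,1) has only two open neighbours ((1,1) and (2,2)), so the path must pass straight through it: one of those is the cell it's entered from and the other is where it exits.
Route from (4,1): right to (4,2), 2× up (reaching (2,2)), left to (2,1), up to (1,1), 2× right (reaching (1,3)), 3× down (reaching (4,3)) — 10 moves in all.
Check: all 11 open cells covered.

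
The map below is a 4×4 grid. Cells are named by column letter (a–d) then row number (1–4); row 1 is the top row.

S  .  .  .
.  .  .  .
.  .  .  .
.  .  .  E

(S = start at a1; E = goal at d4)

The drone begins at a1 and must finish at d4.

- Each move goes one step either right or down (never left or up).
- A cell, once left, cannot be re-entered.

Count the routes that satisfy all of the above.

A right/down-only route from a1 to d4 makes exactly 3 down-moves and 3 right-moves in some order.
With no other constraints that would be C(6,3) = 20 routes.
That gives 20 routes.

20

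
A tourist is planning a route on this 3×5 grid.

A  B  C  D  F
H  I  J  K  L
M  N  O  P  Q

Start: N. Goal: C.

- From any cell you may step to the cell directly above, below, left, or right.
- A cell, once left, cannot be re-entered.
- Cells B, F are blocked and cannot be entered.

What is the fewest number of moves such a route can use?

3

The Manhattan distance from N to C is |3−1| + |2−3| = 3, so at least 3 moves are needed.
A route of 3 moves achieves this: N → I → J → C.
Since 3 matches the lower bound, it is optimal.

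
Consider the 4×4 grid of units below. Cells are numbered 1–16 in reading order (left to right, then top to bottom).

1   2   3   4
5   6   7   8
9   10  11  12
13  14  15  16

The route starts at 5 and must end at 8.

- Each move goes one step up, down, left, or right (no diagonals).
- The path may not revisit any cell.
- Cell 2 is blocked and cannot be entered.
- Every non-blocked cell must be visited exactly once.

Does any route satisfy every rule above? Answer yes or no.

Cell 1 has only one open neighbour but is neither the start nor the goal, so a Hamiltonian route would have to both enter and leave it through the same neighbour — impossible without revisiting.

no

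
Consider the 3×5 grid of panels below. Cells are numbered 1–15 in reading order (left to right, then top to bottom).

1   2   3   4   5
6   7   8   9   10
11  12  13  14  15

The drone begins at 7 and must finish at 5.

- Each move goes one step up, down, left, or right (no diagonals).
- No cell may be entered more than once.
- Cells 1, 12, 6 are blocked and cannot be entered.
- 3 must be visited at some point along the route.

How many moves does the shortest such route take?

4

Any route passes through 3 somewhere between 7 and 5. Summing Manhattan distances along the two legs (7 → 3 → 5) gives a lower bound of 2 + 2 = 4 moves.
A route of 4 moves achieves this: 7 → 2 → 3 → 4 → 5.
Since 4 matches the lower bound, it is optimal.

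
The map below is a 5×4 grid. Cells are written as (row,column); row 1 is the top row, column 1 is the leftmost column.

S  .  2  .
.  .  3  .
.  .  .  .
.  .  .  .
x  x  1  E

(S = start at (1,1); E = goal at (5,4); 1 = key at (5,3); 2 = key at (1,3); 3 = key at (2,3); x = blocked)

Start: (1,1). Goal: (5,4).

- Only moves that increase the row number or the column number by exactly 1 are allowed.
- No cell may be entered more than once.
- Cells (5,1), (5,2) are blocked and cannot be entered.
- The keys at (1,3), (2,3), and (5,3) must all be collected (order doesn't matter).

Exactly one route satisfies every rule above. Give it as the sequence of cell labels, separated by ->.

Moves only go right or down, so the column and row indices never decrease.
Route from (1,1): 2× right (reaching (1,3)), 4× down (reaching (5,3)), right to (5,4) — 7 moves in all.
Check: all required cells visited.

(1,1) -> (1,2) -> (1,3) -> (2,3) -> (3,3) -> (4,3) -> (5,3) -> (5,4)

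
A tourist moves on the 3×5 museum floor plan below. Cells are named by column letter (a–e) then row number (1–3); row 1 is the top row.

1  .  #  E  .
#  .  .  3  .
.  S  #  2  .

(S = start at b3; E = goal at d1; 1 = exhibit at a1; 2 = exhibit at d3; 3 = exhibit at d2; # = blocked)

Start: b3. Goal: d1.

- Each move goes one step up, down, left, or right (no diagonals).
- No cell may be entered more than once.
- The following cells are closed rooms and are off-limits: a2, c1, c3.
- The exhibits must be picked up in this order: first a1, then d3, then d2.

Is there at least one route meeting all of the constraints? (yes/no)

no

a1 must be visited but has only one open neighbour (b1), and it is neither the start nor the goal — the route would have to enter and leave through b1, re-entering it.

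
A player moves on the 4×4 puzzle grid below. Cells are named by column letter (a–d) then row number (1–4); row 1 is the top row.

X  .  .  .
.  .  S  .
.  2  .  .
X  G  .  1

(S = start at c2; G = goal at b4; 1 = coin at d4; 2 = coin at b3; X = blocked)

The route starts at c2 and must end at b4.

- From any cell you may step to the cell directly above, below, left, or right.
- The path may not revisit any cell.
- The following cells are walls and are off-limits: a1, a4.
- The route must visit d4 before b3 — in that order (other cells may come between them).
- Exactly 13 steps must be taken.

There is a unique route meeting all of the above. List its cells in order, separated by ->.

c2 -> c3 -> c4 -> d4 -> d3 -> d2 -> d1 -> c1 -> b1 -> b2 -> a2 -> a3 -> b3 -> b4

The waypoints must appear in the order d4, b3, with no cell reused.
Route from c2: down 2 to c4, right 1 to d4, up 3 to d1, left 2 to b1, down 1 to b2, left 1 to a2, down 1 to a3, right 1 to b3, down 1 to b4 — 13 moves in all.
Check: order respected (1 at step 3, 2 at step 12); 13 moves as required.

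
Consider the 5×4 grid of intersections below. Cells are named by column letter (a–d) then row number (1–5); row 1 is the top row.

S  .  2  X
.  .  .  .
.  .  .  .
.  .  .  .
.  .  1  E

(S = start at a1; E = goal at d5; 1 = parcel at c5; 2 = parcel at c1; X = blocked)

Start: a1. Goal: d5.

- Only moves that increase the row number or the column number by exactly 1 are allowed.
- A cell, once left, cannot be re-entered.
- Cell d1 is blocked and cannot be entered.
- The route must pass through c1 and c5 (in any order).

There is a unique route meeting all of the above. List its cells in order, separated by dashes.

a1 - b1 - c1 - c2 - c3 - c4 - c5 - d5

Moves only go right or down, so the column and row indices never decrease.
Route from a1: right 2 to c1, down 4 to c5, right 1 to d5 — 7 moves in all.
Check: all required cells visited.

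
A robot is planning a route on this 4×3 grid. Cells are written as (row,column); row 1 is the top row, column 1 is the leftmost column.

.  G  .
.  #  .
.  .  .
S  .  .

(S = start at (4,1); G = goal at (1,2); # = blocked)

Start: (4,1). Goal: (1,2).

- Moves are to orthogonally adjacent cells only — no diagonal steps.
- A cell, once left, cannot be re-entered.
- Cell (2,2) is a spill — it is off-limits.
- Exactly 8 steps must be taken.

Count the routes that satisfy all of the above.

Need simple routes of exactly 8 moves from (4,1) to (1,2) (Manhattan distance 4, so 2 moves are spent on a detour and 2 undoing it).
Enumerating: (4,1) (3,1) (3,2) (4,2) (4,3) (3,3) (2,3) (1,3) (1,2) | (4,1) (4,2) (4,3) (3,3) (3,2) (3,1) (2,1) (1,1) (1,2).
That gives 2 routes.

2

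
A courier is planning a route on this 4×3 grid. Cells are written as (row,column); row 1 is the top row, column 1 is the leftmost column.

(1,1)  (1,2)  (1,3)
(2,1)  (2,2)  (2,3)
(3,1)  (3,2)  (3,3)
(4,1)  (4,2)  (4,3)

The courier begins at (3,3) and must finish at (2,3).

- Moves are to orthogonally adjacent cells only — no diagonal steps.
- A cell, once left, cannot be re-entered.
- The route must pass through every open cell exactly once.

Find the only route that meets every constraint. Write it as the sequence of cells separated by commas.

(3,3), (4,3), (4,2), (4,1), (3,1), (3,2), (2,2), (2,1), (1,1), (1,2), (1,3), (2,3)

Need to visit all 12 open cells exactly once, starting at (3,3) and ending at (2,3).
Route from (3,3): down 1 to (4,3), left 2 to (4,1), up 1 to (3,1), right 1 to (3,2), up 1 to (2,2), left 1 to (2,1), up 1 to (1,1), right 2 to (1,3), down 1 to (2,3) — 11 moves in all.
Check: all 12 open cells covered.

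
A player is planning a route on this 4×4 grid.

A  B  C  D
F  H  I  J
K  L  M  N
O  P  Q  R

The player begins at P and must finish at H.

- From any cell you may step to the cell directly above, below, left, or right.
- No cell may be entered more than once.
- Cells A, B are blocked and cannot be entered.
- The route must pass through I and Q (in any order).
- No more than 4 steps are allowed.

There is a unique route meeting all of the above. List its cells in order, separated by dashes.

The budget equals the shortest possible length, so every move has to be on a shortest route through the required cells.
Route from P: right 1 to Q, up 2 to I, left 1 to H — 4 moves in all.
Check: all required cells visited; 4 ≤ 4 moves.

P - Q - M - I - H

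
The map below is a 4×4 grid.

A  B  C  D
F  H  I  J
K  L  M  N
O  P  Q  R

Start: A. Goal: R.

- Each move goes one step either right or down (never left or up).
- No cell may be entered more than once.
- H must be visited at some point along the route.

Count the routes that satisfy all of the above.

12

A right/down-only route from A to R makes exactly 3 down-moves and 3 right-moves in some order.
With no other constraints that would be C(6,3) = 20 routes.
Split at H and multiply the segment counts: A→H: 2; H→R: 6; product = 12.
That gives 12 routes.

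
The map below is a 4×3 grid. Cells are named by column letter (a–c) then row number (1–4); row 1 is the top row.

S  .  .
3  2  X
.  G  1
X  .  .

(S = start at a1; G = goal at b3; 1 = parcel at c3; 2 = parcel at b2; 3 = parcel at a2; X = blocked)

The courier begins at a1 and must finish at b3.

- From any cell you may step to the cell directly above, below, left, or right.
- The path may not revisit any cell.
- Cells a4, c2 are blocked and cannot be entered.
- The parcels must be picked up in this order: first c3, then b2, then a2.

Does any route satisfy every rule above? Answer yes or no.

Every way from a1 to c3 runs through b3 — but b3 is where the route must end, so it would be entered once on the way to c3 and again at the finish.

no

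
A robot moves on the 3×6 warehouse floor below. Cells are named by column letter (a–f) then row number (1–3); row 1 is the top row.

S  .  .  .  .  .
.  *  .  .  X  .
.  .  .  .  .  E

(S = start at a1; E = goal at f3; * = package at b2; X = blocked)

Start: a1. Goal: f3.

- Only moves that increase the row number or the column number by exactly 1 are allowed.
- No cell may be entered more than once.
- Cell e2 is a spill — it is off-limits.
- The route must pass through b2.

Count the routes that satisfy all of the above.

A right/down-only route from a1 to f3 makes exactly 2 down-moves and 5 right-moves in some order.
With no other constraints that would be C(7,2) = 21 routes.
Split at b2 and multiply the segment counts (each segment already excludes blocked cells): a1→b2: 2; b2→f3: 3; product = 6.
That gives 6 routes.

6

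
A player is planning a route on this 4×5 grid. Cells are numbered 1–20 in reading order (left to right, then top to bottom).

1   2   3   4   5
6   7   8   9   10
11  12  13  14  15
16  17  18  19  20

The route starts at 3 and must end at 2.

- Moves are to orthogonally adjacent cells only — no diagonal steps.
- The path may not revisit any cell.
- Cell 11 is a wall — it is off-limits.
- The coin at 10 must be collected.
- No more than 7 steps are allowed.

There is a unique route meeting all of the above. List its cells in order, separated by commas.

3, 4, 5, 10, 9, 8, 7, 2

The 7-move cap with required stops at 10 leaves no slack for detours.
Route from 3: 2× right (reaching 5), down to 10, 3× left (reaching 7), up to 2 — 7 moves in all.
Check: all required cells visited; 7 ≤ 7 moves.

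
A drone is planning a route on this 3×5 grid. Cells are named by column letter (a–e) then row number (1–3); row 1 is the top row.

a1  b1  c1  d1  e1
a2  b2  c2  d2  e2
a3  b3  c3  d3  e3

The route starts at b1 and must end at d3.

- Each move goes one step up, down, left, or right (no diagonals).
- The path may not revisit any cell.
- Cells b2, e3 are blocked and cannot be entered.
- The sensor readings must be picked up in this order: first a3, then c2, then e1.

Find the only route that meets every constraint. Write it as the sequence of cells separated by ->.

The waypoints must appear in the order a3, c2, e1, with no cell reused.
Route from b1: left 1 to a1, down 2 to a3, right 2 to c3, up 2 to c1, right 2 to e1, down 1 to e2, left 1 to d2, down 1 to d3 — 12 moves in all.
Check: order respected (a3 at step 3, c2 at step 6, e1 at step 9).

b1 -> a1 -> a2 -> a3 -> b3 -> c3 -> c2 -> c1 -> d1 -> e1 -> e2 -> d2 -> d3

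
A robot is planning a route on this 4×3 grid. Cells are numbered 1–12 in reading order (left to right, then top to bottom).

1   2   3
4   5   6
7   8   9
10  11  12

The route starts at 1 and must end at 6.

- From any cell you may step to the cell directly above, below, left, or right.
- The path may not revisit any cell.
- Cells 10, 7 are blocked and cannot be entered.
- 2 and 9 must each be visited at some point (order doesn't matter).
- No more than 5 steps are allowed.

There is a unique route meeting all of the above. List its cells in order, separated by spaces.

Any route must reach 2 and 9 and still end at 6 within 5 moves, so the order of the required stops is forced.
Route from 1: right 1 to 2, down 2 to 8, right 1 to 9, up 1 to 6 — 5 moves in all.
Check: all required cells visited; 5 ≤ 5 moves.

1 2 5 8 9 6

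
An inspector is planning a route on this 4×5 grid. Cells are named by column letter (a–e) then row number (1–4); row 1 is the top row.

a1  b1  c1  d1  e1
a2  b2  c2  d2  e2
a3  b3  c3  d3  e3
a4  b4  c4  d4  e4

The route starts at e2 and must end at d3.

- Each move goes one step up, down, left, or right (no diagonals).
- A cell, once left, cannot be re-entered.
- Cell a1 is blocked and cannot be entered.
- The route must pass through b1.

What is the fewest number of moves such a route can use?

8

Any route passes through b1 somewhere between e2 and d3. Summing Manhattan distances along the two legs (e2 → b1 → d3) gives a lower bound of 4 + 4 = 8 moves.
A route of 8 moves achieves this: e2 → e1 → d1 → c1 → b1 → b2 → b3 → c3 → d3.
Since 8 matches the lower bound, it is optimal.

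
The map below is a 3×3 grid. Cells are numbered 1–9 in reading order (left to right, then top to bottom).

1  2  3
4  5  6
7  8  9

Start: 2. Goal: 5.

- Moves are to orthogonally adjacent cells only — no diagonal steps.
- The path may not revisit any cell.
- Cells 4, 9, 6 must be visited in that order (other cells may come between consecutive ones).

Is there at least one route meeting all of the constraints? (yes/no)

yes

One route that works: 2 → 1 → 4 → 7 → 8 → 9 → 6 → 5.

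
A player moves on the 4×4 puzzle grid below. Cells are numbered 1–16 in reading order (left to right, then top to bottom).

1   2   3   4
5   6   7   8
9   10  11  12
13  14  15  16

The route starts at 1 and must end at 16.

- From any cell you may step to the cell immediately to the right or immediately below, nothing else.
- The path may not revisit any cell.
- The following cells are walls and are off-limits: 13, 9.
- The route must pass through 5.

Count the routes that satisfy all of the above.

6

A right/down-only route from 1 to 16 makes exactly 3 down-moves and 3 right-moves in some order.
With no other constraints that would be C(6,3) = 20 routes.
Split at 5 and multiply the segment counts (each segment already excludes blocked cells): 1→5: 1; 5→16: 6; product = 6.
That gives 6 routes.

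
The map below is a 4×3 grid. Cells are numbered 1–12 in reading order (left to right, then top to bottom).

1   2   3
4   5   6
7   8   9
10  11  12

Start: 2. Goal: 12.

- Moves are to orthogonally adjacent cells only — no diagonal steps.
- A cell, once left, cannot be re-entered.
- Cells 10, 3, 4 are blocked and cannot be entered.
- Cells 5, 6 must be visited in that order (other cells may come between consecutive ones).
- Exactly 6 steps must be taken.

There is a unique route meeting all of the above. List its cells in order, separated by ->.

The waypoints must appear in the order 5, 6, with no cell reused.
Route from 2: down to 5, right to 6, down to 9, left to 8, down to 11, right to 12 — 6 moves in all.
Check: order respected (5 at step 1, 6 at step 2); 6 moves as required.

2 -> 5 -> 6 -> 9 -> 8 -> 11 -> 12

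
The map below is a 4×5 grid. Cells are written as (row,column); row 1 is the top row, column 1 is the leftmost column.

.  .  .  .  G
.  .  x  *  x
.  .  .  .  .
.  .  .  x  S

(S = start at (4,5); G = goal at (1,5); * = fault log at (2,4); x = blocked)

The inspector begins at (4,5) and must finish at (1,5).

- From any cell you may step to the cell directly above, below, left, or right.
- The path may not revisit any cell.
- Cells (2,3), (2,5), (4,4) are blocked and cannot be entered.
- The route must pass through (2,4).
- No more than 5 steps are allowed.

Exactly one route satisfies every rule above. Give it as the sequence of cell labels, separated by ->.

Any route must reach (2,4) and still end at (1,5) within 5 moves, so the order of the required stops is forced.
Route from (4,5): up 1 to (3,5), left 1 to (3,4), up 2 to (1,4), right 1 to (1,5) — 5 moves in all.
Check: all required cells visited; 5 ≤ 5 moves.

(4,5) -> (3,5) -> (3,4) -> (2,4) -> (1,4) -> (1,5)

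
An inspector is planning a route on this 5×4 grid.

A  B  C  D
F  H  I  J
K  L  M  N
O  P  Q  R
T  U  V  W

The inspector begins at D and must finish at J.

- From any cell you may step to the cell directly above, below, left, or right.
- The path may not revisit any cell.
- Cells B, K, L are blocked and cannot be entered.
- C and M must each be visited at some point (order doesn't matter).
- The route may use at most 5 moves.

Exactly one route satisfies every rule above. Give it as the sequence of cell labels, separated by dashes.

D - C - I - M - N - J

The budget equals the shortest possible length, so every move has to be on a shortest route through the required cells.
Route from D: left 1 to C, down 2 to M, right 1 to N, up 1 to J — 5 moves in all.
Check: all required cells visited; 5 ≤ 5 moves.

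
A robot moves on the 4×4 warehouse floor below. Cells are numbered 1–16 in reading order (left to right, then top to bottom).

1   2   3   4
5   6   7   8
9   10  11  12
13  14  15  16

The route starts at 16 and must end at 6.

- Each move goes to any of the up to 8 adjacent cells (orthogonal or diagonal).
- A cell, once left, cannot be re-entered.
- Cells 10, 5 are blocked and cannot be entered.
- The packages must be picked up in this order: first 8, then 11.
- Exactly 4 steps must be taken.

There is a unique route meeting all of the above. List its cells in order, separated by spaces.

The waypoints must appear in the order 8, 11, with no cell reused.
Route from 16: 2× up (reaching 8), down-left to 11, up-left to 6 — 4 moves in all.
Check: order respected (8 at step 2, 11 at step 3); 4 moves as required.

16 12 8 11 6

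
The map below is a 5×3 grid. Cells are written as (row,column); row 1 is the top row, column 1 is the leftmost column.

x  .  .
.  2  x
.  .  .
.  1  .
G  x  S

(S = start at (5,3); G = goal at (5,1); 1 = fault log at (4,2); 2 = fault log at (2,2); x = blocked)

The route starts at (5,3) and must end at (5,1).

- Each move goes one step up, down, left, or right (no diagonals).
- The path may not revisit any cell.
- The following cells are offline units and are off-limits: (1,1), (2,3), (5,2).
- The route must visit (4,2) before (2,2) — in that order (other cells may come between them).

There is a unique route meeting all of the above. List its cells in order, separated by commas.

(5,3), (4,3), (4,2), (3,2), (2,2), (2,1), (3,1), (4,1), (5,1)

The waypoints must appear in the order (4,2), (2,2), with no cell reused.
Route from (5,3): up to (4,3), left to (4,2), 2× up (reaching (2,2)), left to (2,1), 3× down (reaching (5,1)) — 8 moves in all.
Check: order respected (1 at step 2, 2 at step 4).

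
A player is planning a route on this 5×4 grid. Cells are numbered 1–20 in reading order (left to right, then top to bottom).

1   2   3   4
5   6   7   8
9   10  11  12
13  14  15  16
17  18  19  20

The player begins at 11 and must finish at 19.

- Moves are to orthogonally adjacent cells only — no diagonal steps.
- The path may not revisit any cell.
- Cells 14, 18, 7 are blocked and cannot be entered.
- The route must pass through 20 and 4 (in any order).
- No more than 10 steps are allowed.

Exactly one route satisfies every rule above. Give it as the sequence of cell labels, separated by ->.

Any route must reach 20 and 4 and still end at 19 within 10 moves, so the order of the required stops is forced.
Route from 11: left 1 to 10, up 2 to 2, right 2 to 4, down 4 to 20, left 1 to 19 — 10 moves in all.
Check: all required cells visited; 10 ≤ 10 moves.

11 -> 10 -> 6 -> 2 -> 3 -> 4 -> 8 -> 12 -> 16 -> 20 -> 19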